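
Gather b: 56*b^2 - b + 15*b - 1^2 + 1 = 56*b^2 + 14*b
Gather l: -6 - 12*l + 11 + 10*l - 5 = -2*l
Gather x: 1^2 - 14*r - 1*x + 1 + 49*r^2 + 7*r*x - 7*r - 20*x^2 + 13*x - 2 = 49*r^2 - 21*r - 20*x^2 + x*(7*r + 12)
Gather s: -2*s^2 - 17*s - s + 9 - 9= -2*s^2 - 18*s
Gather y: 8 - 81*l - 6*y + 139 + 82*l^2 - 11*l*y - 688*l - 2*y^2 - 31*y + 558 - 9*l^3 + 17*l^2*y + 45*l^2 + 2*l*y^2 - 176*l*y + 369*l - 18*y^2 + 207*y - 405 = -9*l^3 + 127*l^2 - 400*l + y^2*(2*l - 20) + y*(17*l^2 - 187*l + 170) + 300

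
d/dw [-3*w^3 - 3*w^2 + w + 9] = -9*w^2 - 6*w + 1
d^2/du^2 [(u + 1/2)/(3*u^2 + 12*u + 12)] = (2*u - 5)/(3*(u^4 + 8*u^3 + 24*u^2 + 32*u + 16))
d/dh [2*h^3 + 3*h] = 6*h^2 + 3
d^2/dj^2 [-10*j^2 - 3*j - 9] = -20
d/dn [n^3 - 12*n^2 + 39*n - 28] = 3*n^2 - 24*n + 39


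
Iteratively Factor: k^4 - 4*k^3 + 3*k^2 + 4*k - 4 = (k - 2)*(k^3 - 2*k^2 - k + 2) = (k - 2)*(k + 1)*(k^2 - 3*k + 2) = (k - 2)*(k - 1)*(k + 1)*(k - 2)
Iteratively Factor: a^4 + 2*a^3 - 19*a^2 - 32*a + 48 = (a + 4)*(a^3 - 2*a^2 - 11*a + 12) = (a - 1)*(a + 4)*(a^2 - a - 12) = (a - 1)*(a + 3)*(a + 4)*(a - 4)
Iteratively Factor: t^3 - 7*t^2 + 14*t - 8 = (t - 2)*(t^2 - 5*t + 4) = (t - 4)*(t - 2)*(t - 1)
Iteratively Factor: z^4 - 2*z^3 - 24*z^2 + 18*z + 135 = (z + 3)*(z^3 - 5*z^2 - 9*z + 45) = (z + 3)^2*(z^2 - 8*z + 15) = (z - 5)*(z + 3)^2*(z - 3)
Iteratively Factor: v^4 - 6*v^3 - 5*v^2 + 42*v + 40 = (v + 1)*(v^3 - 7*v^2 + 2*v + 40) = (v - 4)*(v + 1)*(v^2 - 3*v - 10) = (v - 5)*(v - 4)*(v + 1)*(v + 2)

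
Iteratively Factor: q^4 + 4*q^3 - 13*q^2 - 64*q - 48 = (q + 3)*(q^3 + q^2 - 16*q - 16) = (q + 1)*(q + 3)*(q^2 - 16) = (q - 4)*(q + 1)*(q + 3)*(q + 4)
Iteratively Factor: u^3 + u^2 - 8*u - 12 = (u + 2)*(u^2 - u - 6) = (u + 2)^2*(u - 3)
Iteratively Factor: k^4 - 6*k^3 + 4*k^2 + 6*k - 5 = (k - 1)*(k^3 - 5*k^2 - k + 5) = (k - 1)*(k + 1)*(k^2 - 6*k + 5) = (k - 5)*(k - 1)*(k + 1)*(k - 1)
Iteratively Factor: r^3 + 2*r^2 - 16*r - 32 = (r + 2)*(r^2 - 16) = (r + 2)*(r + 4)*(r - 4)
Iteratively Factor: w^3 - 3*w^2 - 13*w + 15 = (w + 3)*(w^2 - 6*w + 5) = (w - 1)*(w + 3)*(w - 5)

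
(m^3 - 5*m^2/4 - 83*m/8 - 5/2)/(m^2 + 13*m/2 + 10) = (m^2 - 15*m/4 - 1)/(m + 4)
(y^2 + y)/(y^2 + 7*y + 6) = y/(y + 6)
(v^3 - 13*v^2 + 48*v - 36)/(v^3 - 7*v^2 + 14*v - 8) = (v^2 - 12*v + 36)/(v^2 - 6*v + 8)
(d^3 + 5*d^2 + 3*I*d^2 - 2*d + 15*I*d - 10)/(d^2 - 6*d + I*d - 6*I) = (d^2 + d*(5 + 2*I) + 10*I)/(d - 6)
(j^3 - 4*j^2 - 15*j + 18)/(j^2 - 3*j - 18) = j - 1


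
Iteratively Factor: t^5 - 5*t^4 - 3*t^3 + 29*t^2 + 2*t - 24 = (t + 2)*(t^4 - 7*t^3 + 11*t^2 + 7*t - 12) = (t - 3)*(t + 2)*(t^3 - 4*t^2 - t + 4) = (t - 4)*(t - 3)*(t + 2)*(t^2 - 1) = (t - 4)*(t - 3)*(t + 1)*(t + 2)*(t - 1)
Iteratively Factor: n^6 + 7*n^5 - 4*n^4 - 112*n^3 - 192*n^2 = (n)*(n^5 + 7*n^4 - 4*n^3 - 112*n^2 - 192*n) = n^2*(n^4 + 7*n^3 - 4*n^2 - 112*n - 192) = n^2*(n + 3)*(n^3 + 4*n^2 - 16*n - 64) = n^2*(n + 3)*(n + 4)*(n^2 - 16) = n^2*(n + 3)*(n + 4)^2*(n - 4)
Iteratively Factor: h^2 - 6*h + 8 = (h - 4)*(h - 2)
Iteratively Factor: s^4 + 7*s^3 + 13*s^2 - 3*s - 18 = (s + 3)*(s^3 + 4*s^2 + s - 6) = (s - 1)*(s + 3)*(s^2 + 5*s + 6) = (s - 1)*(s + 3)^2*(s + 2)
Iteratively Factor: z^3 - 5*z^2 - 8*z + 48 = (z - 4)*(z^2 - z - 12) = (z - 4)*(z + 3)*(z - 4)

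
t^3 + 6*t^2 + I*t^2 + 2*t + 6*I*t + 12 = (t + 6)*(t - I)*(t + 2*I)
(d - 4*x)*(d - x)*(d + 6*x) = d^3 + d^2*x - 26*d*x^2 + 24*x^3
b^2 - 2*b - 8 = (b - 4)*(b + 2)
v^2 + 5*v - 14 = (v - 2)*(v + 7)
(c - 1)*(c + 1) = c^2 - 1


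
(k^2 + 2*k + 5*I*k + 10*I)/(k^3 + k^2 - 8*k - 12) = (k + 5*I)/(k^2 - k - 6)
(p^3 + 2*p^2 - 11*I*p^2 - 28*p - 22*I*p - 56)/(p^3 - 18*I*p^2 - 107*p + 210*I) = (p^2 + p*(2 - 4*I) - 8*I)/(p^2 - 11*I*p - 30)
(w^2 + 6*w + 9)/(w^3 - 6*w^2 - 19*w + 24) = (w + 3)/(w^2 - 9*w + 8)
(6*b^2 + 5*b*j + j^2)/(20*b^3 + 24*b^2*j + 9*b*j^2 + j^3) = (3*b + j)/(10*b^2 + 7*b*j + j^2)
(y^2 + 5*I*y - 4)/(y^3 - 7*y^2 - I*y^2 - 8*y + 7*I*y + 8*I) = (y^2 + 5*I*y - 4)/(y^3 - y^2*(7 + I) + y*(-8 + 7*I) + 8*I)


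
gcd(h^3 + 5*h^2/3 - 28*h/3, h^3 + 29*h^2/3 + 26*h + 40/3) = h + 4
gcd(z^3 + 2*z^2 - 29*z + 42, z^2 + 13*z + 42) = z + 7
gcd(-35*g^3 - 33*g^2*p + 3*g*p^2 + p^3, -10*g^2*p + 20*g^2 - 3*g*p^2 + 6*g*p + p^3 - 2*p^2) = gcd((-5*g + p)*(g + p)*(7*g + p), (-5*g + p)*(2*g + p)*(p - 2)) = -5*g + p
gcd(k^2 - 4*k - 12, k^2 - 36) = k - 6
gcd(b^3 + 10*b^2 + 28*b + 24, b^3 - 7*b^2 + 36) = b + 2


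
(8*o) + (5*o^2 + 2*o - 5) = 5*o^2 + 10*o - 5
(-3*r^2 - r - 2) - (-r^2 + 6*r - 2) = -2*r^2 - 7*r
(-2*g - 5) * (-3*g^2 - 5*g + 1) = 6*g^3 + 25*g^2 + 23*g - 5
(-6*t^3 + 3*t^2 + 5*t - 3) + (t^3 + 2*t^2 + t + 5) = -5*t^3 + 5*t^2 + 6*t + 2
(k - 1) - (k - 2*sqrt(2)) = -1 + 2*sqrt(2)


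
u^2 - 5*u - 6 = (u - 6)*(u + 1)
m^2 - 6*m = m*(m - 6)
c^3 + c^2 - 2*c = c*(c - 1)*(c + 2)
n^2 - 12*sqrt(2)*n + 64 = (n - 8*sqrt(2))*(n - 4*sqrt(2))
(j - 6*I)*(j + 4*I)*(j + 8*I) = j^3 + 6*I*j^2 + 40*j + 192*I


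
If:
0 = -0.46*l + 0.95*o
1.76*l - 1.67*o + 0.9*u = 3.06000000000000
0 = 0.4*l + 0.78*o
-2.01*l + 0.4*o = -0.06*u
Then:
No Solution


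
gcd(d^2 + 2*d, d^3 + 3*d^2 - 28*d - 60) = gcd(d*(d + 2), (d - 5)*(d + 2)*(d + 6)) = d + 2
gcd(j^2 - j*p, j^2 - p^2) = -j + p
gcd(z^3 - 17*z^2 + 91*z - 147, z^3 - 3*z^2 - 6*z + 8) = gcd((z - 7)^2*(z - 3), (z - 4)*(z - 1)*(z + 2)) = 1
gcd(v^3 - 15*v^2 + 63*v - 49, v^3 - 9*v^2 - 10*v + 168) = v - 7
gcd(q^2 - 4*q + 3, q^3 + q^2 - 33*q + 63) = q - 3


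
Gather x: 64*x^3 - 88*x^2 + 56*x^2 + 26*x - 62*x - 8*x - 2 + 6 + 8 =64*x^3 - 32*x^2 - 44*x + 12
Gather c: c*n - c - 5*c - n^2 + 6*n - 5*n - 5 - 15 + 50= c*(n - 6) - n^2 + n + 30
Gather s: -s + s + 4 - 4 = 0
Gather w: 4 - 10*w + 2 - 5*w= 6 - 15*w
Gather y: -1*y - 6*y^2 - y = -6*y^2 - 2*y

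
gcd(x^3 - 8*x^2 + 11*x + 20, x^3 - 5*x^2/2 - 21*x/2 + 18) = x - 4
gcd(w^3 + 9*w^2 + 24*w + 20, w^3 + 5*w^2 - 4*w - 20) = w^2 + 7*w + 10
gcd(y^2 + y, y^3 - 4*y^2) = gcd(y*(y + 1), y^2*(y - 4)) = y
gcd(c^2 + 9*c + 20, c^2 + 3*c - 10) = c + 5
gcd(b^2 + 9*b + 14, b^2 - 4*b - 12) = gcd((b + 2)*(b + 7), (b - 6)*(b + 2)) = b + 2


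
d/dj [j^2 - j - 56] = 2*j - 1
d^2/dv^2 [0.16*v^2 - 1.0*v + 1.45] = 0.320000000000000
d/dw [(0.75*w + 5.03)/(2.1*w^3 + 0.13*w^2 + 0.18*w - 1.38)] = (1.575*w^3 + 0.0975*w^2 + 0.135*w - (0.75*w + 5.03)*(6.3*w^2 + 0.26*w + 0.18) - 1.035)/(2.1*w^3 + 0.13*w^2 + 0.18*w - 1.38)^2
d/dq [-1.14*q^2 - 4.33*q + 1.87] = -2.28*q - 4.33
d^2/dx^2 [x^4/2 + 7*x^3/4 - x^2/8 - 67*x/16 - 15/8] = 6*x^2 + 21*x/2 - 1/4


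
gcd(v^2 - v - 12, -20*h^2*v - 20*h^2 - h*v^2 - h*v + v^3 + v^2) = 1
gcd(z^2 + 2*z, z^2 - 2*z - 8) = z + 2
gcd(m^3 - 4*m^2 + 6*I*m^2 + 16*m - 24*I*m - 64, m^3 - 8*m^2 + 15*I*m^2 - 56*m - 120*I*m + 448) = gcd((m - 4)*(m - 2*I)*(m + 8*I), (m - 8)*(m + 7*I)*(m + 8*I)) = m + 8*I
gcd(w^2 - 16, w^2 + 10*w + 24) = w + 4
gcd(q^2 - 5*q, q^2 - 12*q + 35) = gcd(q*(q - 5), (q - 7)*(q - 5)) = q - 5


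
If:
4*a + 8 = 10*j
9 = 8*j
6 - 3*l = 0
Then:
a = 13/16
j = 9/8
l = 2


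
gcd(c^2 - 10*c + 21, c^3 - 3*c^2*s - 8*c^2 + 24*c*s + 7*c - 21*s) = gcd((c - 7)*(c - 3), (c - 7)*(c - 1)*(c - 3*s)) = c - 7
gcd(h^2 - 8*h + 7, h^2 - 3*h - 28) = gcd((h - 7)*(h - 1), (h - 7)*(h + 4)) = h - 7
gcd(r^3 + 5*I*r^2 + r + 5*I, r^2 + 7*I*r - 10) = r + 5*I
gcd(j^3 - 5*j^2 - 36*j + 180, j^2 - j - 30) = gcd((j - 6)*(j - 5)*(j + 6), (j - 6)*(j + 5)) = j - 6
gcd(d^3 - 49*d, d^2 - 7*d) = d^2 - 7*d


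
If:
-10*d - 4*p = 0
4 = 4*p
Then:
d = -2/5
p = 1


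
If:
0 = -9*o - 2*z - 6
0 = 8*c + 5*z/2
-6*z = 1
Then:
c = 5/96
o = -17/27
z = -1/6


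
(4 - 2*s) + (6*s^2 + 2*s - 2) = 6*s^2 + 2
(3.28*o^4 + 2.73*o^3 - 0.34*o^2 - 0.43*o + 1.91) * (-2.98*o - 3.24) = -9.7744*o^5 - 18.7626*o^4 - 7.832*o^3 + 2.383*o^2 - 4.2986*o - 6.1884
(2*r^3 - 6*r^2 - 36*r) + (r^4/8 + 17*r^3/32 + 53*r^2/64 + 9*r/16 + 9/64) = r^4/8 + 81*r^3/32 - 331*r^2/64 - 567*r/16 + 9/64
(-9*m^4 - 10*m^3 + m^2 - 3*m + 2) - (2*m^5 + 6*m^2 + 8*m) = -2*m^5 - 9*m^4 - 10*m^3 - 5*m^2 - 11*m + 2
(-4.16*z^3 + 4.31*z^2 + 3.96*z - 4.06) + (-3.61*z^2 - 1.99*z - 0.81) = -4.16*z^3 + 0.7*z^2 + 1.97*z - 4.87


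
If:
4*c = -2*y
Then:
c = -y/2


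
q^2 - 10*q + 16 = (q - 8)*(q - 2)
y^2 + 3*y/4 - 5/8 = (y - 1/2)*(y + 5/4)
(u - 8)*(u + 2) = u^2 - 6*u - 16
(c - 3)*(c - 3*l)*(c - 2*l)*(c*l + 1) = c^4*l - 5*c^3*l^2 - 3*c^3*l + c^3 + 6*c^2*l^3 + 15*c^2*l^2 - 5*c^2*l - 3*c^2 - 18*c*l^3 + 6*c*l^2 + 15*c*l - 18*l^2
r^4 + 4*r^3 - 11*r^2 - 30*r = r*(r - 3)*(r + 2)*(r + 5)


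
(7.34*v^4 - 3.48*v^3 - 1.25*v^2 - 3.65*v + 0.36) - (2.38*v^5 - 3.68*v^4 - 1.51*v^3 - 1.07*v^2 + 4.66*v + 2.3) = -2.38*v^5 + 11.02*v^4 - 1.97*v^3 - 0.18*v^2 - 8.31*v - 1.94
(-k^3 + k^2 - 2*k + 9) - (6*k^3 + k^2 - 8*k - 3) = -7*k^3 + 6*k + 12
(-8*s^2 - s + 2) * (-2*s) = 16*s^3 + 2*s^2 - 4*s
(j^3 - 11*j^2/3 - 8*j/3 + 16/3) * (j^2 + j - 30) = j^5 - 8*j^4/3 - 109*j^3/3 + 338*j^2/3 + 256*j/3 - 160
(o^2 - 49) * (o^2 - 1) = o^4 - 50*o^2 + 49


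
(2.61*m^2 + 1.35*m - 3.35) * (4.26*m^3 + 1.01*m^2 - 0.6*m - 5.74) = 11.1186*m^5 + 8.3871*m^4 - 14.4735*m^3 - 19.1749*m^2 - 5.739*m + 19.229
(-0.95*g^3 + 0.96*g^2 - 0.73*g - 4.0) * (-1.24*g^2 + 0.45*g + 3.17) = 1.178*g^5 - 1.6179*g^4 - 1.6743*g^3 + 7.6747*g^2 - 4.1141*g - 12.68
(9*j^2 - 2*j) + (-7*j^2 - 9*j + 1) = 2*j^2 - 11*j + 1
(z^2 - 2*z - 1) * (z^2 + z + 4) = z^4 - z^3 + z^2 - 9*z - 4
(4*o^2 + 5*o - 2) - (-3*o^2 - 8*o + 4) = 7*o^2 + 13*o - 6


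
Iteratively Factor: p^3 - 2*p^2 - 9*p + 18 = (p - 3)*(p^2 + p - 6) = (p - 3)*(p - 2)*(p + 3)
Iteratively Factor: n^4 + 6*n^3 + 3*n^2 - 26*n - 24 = (n + 1)*(n^3 + 5*n^2 - 2*n - 24) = (n + 1)*(n + 3)*(n^2 + 2*n - 8) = (n - 2)*(n + 1)*(n + 3)*(n + 4)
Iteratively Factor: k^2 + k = (k + 1)*(k)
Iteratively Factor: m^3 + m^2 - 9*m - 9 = (m + 3)*(m^2 - 2*m - 3) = (m - 3)*(m + 3)*(m + 1)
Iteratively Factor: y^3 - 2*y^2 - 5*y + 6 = (y + 2)*(y^2 - 4*y + 3) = (y - 1)*(y + 2)*(y - 3)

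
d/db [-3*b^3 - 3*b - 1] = -9*b^2 - 3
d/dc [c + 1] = 1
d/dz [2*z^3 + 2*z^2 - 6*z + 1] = 6*z^2 + 4*z - 6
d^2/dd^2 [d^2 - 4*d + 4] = 2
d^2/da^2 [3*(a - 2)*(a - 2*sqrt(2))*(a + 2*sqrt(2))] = 18*a - 12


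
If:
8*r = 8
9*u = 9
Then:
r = 1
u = 1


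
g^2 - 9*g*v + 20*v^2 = (g - 5*v)*(g - 4*v)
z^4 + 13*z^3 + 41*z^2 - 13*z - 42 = (z - 1)*(z + 1)*(z + 6)*(z + 7)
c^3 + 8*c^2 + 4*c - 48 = (c - 2)*(c + 4)*(c + 6)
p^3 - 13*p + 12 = (p - 3)*(p - 1)*(p + 4)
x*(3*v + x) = 3*v*x + x^2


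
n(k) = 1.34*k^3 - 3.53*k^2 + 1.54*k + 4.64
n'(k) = 4.02*k^2 - 7.06*k + 1.54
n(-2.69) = -51.13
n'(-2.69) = 49.62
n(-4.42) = -186.84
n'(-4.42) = 111.28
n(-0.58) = 2.30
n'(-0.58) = 6.99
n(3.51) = 24.50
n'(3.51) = 26.29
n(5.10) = 98.43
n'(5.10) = 70.09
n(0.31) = 4.82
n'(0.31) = -0.26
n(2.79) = 10.56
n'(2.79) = 13.13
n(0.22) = 4.82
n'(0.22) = 0.18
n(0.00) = 4.64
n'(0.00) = 1.54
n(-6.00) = -421.12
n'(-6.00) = 188.62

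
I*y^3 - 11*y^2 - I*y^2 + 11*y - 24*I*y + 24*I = (y + 3*I)*(y + 8*I)*(I*y - I)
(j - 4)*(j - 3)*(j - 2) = j^3 - 9*j^2 + 26*j - 24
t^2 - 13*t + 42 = (t - 7)*(t - 6)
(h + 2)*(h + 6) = h^2 + 8*h + 12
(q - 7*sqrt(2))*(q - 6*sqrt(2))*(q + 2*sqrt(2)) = q^3 - 11*sqrt(2)*q^2 + 32*q + 168*sqrt(2)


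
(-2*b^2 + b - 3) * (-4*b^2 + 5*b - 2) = 8*b^4 - 14*b^3 + 21*b^2 - 17*b + 6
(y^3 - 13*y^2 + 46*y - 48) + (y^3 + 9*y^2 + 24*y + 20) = 2*y^3 - 4*y^2 + 70*y - 28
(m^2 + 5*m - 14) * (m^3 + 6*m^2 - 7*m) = m^5 + 11*m^4 + 9*m^3 - 119*m^2 + 98*m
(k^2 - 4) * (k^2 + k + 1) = k^4 + k^3 - 3*k^2 - 4*k - 4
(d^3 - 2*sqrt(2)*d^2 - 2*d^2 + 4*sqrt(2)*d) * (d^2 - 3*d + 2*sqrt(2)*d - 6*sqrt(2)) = d^5 - 5*d^4 - 2*d^3 + 40*d^2 - 48*d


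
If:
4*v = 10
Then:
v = 5/2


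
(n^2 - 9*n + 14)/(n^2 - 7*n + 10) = (n - 7)/(n - 5)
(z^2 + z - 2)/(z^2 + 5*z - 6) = (z + 2)/(z + 6)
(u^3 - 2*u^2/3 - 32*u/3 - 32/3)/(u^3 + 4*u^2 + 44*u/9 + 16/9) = 3*(u - 4)/(3*u + 2)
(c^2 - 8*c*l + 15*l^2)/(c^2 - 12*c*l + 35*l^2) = (c - 3*l)/(c - 7*l)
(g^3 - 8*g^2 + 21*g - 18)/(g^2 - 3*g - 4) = (-g^3 + 8*g^2 - 21*g + 18)/(-g^2 + 3*g + 4)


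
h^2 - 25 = (h - 5)*(h + 5)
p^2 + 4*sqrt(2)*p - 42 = (p - 3*sqrt(2))*(p + 7*sqrt(2))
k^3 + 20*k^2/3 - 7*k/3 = k*(k - 1/3)*(k + 7)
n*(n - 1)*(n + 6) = n^3 + 5*n^2 - 6*n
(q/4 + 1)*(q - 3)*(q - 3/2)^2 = q^4/4 - q^3/2 - 51*q^2/16 + 153*q/16 - 27/4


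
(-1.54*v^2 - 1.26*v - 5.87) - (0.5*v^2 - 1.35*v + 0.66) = -2.04*v^2 + 0.0900000000000001*v - 6.53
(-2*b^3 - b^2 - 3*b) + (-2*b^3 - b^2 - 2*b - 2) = -4*b^3 - 2*b^2 - 5*b - 2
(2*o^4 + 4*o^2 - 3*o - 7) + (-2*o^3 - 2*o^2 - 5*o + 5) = 2*o^4 - 2*o^3 + 2*o^2 - 8*o - 2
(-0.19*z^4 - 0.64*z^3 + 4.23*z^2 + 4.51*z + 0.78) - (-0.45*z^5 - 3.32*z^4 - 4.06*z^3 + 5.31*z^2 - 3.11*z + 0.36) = 0.45*z^5 + 3.13*z^4 + 3.42*z^3 - 1.08*z^2 + 7.62*z + 0.42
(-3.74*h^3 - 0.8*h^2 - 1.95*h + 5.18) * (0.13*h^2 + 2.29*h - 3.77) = -0.4862*h^5 - 8.6686*h^4 + 12.0143*h^3 - 0.7761*h^2 + 19.2137*h - 19.5286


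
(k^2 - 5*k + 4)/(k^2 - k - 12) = (k - 1)/(k + 3)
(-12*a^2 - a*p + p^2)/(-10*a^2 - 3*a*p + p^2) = (12*a^2 + a*p - p^2)/(10*a^2 + 3*a*p - p^2)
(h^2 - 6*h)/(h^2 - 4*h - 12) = h/(h + 2)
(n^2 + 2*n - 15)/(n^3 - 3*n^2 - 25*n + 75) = 1/(n - 5)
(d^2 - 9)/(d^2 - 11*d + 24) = (d + 3)/(d - 8)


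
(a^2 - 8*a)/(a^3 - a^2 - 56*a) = 1/(a + 7)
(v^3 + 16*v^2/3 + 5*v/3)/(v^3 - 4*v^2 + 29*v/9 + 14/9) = 3*v*(v + 5)/(3*v^2 - 13*v + 14)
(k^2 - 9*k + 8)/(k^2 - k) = (k - 8)/k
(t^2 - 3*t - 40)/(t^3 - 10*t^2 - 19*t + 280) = 1/(t - 7)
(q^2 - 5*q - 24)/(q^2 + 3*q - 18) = (q^2 - 5*q - 24)/(q^2 + 3*q - 18)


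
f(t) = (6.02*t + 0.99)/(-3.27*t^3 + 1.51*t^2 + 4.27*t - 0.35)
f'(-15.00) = -0.00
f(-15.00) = -0.01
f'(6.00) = 0.02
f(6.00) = -0.06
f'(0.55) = -0.34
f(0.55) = 2.25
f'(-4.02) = -0.05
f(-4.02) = -0.11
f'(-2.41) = -0.28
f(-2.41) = -0.31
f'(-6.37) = -0.01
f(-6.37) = -0.04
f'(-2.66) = -0.20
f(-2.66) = -0.25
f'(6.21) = 0.02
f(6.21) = -0.05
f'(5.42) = 0.03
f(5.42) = -0.07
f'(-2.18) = -0.41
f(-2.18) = -0.39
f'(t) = (6.02*t + 0.99)*(9.81*t^2 - 3.02*t - 4.27)/(-3.27*t^3 + 1.51*t^2 + 4.27*t - 0.35)^2 + 6.02/(-3.27*t^3 + 1.51*t^2 + 4.27*t - 0.35) = (39.3708*t^3 + 0.621700000000001*t^2 - 2.9898*t - 6.3343)/(10.6929*t^6 - 9.8754*t^5 - 25.6457*t^4 + 15.1844*t^3 + 17.1759*t^2 - 2.989*t + 0.1225)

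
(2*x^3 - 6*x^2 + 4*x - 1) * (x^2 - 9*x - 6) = 2*x^5 - 24*x^4 + 46*x^3 - x^2 - 15*x + 6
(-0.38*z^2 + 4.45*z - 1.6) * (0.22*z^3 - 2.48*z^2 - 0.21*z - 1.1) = -0.0836*z^5 + 1.9214*z^4 - 11.3082*z^3 + 3.4515*z^2 - 4.559*z + 1.76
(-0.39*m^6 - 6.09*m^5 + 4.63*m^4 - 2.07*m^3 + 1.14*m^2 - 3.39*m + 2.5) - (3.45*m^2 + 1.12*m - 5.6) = -0.39*m^6 - 6.09*m^5 + 4.63*m^4 - 2.07*m^3 - 2.31*m^2 - 4.51*m + 8.1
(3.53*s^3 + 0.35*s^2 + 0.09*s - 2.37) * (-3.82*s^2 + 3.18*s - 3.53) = -13.4846*s^5 + 9.8884*s^4 - 11.6917*s^3 + 8.1041*s^2 - 7.8543*s + 8.3661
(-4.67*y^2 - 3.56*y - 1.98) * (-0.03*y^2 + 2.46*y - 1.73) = 0.1401*y^4 - 11.3814*y^3 - 0.6191*y^2 + 1.288*y + 3.4254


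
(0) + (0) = 0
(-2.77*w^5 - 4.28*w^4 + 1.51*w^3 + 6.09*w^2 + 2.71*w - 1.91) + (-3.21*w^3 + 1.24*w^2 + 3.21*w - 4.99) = -2.77*w^5 - 4.28*w^4 - 1.7*w^3 + 7.33*w^2 + 5.92*w - 6.9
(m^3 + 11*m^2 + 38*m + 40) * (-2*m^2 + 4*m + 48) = -2*m^5 - 18*m^4 + 16*m^3 + 600*m^2 + 1984*m + 1920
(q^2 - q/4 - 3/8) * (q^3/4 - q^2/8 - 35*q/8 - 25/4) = q^5/4 - 3*q^4/16 - 71*q^3/16 - 327*q^2/64 + 205*q/64 + 75/32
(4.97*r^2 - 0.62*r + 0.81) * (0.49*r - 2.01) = 2.4353*r^3 - 10.2935*r^2 + 1.6431*r - 1.6281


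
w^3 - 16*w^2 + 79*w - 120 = (w - 8)*(w - 5)*(w - 3)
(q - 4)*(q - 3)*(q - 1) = q^3 - 8*q^2 + 19*q - 12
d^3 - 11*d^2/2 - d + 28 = (d - 4)*(d - 7/2)*(d + 2)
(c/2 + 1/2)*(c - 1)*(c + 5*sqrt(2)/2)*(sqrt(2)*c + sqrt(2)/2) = sqrt(2)*c^4/2 + sqrt(2)*c^3/4 + 5*c^3/2 - sqrt(2)*c^2/2 + 5*c^2/4 - 5*c/2 - sqrt(2)*c/4 - 5/4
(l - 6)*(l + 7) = l^2 + l - 42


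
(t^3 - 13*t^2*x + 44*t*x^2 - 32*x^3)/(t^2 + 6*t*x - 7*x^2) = (t^2 - 12*t*x + 32*x^2)/(t + 7*x)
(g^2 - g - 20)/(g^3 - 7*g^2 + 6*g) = (g^2 - g - 20)/(g*(g^2 - 7*g + 6))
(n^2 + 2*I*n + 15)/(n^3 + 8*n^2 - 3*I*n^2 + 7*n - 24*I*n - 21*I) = (n + 5*I)/(n^2 + 8*n + 7)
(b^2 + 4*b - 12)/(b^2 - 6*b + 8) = (b + 6)/(b - 4)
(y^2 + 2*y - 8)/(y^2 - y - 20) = (y - 2)/(y - 5)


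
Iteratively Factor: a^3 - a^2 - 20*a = (a + 4)*(a^2 - 5*a) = (a - 5)*(a + 4)*(a)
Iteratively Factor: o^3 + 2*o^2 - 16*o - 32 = (o + 2)*(o^2 - 16) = (o + 2)*(o + 4)*(o - 4)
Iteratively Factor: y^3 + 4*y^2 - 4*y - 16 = (y + 2)*(y^2 + 2*y - 8) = (y + 2)*(y + 4)*(y - 2)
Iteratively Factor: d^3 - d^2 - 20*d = (d + 4)*(d^2 - 5*d) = (d - 5)*(d + 4)*(d)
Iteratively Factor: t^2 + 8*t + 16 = (t + 4)*(t + 4)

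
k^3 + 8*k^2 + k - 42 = (k - 2)*(k + 3)*(k + 7)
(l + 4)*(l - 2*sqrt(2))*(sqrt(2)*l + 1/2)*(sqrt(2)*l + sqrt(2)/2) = 2*l^4 - 7*sqrt(2)*l^3/2 + 9*l^3 - 63*sqrt(2)*l^2/4 + 2*l^2 - 7*sqrt(2)*l - 9*l - 4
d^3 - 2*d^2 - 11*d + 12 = (d - 4)*(d - 1)*(d + 3)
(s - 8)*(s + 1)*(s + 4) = s^3 - 3*s^2 - 36*s - 32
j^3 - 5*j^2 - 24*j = j*(j - 8)*(j + 3)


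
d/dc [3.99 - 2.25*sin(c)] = -2.25*cos(c)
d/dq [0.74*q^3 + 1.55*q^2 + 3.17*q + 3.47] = 2.22*q^2 + 3.1*q + 3.17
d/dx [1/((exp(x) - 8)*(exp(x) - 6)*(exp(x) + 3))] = (-(exp(x) - 8)*(exp(x) - 6) - (exp(x) - 8)*(exp(x) + 3) - (exp(x) - 6)*(exp(x) + 3))*exp(x)/((exp(x) - 8)^2*(exp(x) - 6)^2*(exp(x) + 3)^2)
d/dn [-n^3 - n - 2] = -3*n^2 - 1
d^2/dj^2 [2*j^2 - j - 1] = 4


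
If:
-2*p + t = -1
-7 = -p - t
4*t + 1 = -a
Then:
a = -55/3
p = 8/3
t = 13/3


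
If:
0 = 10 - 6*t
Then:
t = 5/3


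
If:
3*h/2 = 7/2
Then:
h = 7/3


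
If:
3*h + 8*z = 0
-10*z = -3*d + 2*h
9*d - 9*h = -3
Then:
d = -7/57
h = 4/19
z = -3/38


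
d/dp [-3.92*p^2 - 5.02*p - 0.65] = -7.84*p - 5.02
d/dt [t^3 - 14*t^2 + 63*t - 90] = 3*t^2 - 28*t + 63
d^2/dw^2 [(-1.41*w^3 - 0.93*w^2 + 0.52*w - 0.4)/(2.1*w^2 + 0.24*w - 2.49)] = (-9.38437199999998*w^3 - 34.706124*w^2 - 37.347966*w - 15.139962)/(9.261*w^6 + 3.1752*w^5 - 32.57982*w^4 - 7.515936*w^3 + 38.630358*w^2 + 4.464072*w - 15.438249)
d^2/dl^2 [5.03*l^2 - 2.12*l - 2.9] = 10.0600000000000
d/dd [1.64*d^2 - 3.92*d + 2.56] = 3.28*d - 3.92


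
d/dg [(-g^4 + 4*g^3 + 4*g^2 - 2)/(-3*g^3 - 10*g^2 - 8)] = g*(3*g^5 + 20*g^4 - 28*g^3 + 32*g^2 - 114*g - 104)/(9*g^6 + 60*g^5 + 100*g^4 + 48*g^3 + 160*g^2 + 64)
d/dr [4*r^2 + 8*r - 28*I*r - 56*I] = 8*r + 8 - 28*I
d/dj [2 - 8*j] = -8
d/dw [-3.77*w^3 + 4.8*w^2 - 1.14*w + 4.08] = -11.31*w^2 + 9.6*w - 1.14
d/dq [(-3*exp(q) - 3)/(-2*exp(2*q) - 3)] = 3*(-4*(exp(q) + 1)*exp(q) + 2*exp(2*q) + 3)*exp(q)/(2*exp(2*q) + 3)^2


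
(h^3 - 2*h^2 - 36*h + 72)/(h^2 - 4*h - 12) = (h^2 + 4*h - 12)/(h + 2)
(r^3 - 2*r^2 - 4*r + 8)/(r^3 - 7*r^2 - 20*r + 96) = (r^3 - 2*r^2 - 4*r + 8)/(r^3 - 7*r^2 - 20*r + 96)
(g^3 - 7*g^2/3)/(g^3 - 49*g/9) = 3*g/(3*g + 7)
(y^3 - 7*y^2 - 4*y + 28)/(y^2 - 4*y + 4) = (y^2 - 5*y - 14)/(y - 2)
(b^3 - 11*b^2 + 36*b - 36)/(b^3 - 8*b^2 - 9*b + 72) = (b^2 - 8*b + 12)/(b^2 - 5*b - 24)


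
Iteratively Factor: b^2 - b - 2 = (b + 1)*(b - 2)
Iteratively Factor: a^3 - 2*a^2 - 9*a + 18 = (a - 3)*(a^2 + a - 6) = (a - 3)*(a - 2)*(a + 3)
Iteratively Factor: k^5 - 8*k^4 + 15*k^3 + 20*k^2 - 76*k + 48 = (k - 3)*(k^4 - 5*k^3 + 20*k - 16) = (k - 3)*(k - 2)*(k^3 - 3*k^2 - 6*k + 8) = (k - 3)*(k - 2)*(k - 1)*(k^2 - 2*k - 8) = (k - 4)*(k - 3)*(k - 2)*(k - 1)*(k + 2)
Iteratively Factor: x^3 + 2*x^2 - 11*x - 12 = (x + 4)*(x^2 - 2*x - 3) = (x - 3)*(x + 4)*(x + 1)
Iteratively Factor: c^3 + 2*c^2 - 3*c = (c + 3)*(c^2 - c) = c*(c + 3)*(c - 1)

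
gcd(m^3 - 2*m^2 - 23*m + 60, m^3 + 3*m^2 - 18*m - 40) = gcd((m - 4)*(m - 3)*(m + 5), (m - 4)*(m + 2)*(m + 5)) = m^2 + m - 20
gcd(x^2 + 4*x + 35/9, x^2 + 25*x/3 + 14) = x + 7/3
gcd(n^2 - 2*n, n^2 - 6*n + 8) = n - 2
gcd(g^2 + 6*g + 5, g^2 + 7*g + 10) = g + 5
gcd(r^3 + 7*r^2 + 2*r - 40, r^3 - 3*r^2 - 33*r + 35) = r + 5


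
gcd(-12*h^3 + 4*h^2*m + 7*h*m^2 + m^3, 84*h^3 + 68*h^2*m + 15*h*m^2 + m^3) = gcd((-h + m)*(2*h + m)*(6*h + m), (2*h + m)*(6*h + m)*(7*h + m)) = 12*h^2 + 8*h*m + m^2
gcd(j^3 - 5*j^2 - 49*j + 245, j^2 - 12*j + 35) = j^2 - 12*j + 35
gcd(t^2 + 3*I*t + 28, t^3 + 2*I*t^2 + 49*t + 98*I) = t + 7*I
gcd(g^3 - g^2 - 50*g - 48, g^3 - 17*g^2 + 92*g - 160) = g - 8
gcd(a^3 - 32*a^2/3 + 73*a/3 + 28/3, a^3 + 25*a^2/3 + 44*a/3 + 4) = a + 1/3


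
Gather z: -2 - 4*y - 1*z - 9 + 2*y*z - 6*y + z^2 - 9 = -10*y + z^2 + z*(2*y - 1) - 20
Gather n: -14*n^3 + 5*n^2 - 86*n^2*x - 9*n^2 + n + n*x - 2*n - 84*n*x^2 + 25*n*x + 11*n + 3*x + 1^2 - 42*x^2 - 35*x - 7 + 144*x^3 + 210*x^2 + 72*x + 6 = -14*n^3 + n^2*(-86*x - 4) + n*(-84*x^2 + 26*x + 10) + 144*x^3 + 168*x^2 + 40*x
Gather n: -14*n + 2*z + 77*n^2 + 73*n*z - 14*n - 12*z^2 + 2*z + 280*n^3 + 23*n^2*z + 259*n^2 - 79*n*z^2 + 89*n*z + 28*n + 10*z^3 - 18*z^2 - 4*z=280*n^3 + n^2*(23*z + 336) + n*(-79*z^2 + 162*z) + 10*z^3 - 30*z^2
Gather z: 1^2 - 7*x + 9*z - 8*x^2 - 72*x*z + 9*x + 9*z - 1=-8*x^2 + 2*x + z*(18 - 72*x)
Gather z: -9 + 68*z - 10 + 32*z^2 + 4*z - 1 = 32*z^2 + 72*z - 20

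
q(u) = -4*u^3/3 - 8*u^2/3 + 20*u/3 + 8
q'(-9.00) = -269.33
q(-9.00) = 704.00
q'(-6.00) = -105.33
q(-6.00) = 160.00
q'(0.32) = 4.55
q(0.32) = 9.82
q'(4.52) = -99.16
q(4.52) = -139.47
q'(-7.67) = -187.74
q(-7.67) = 401.61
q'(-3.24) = -18.04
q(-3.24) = 3.76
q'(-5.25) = -75.58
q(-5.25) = 92.44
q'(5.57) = -147.14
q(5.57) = -268.01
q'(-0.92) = 8.19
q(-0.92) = 0.65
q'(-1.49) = 5.73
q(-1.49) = -3.44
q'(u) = -4*u^2 - 16*u/3 + 20/3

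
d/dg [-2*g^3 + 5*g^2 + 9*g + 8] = -6*g^2 + 10*g + 9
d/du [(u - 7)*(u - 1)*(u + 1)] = 3*u^2 - 14*u - 1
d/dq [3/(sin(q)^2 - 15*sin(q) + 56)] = 3*(15 - 2*sin(q))*cos(q)/(sin(q)^2 - 15*sin(q) + 56)^2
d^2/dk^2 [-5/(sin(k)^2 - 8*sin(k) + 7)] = 10*(2*sin(k)^3 - 10*sin(k)^2 + 5*sin(k) + 57)/((sin(k) - 7)^3*(sin(k) - 1)^2)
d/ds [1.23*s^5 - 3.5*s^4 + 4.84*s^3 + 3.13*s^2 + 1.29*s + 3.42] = 6.15*s^4 - 14.0*s^3 + 14.52*s^2 + 6.26*s + 1.29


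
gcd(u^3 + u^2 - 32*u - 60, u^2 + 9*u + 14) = u + 2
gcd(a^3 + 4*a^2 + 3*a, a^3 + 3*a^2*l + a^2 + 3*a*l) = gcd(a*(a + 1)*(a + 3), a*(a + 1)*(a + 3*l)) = a^2 + a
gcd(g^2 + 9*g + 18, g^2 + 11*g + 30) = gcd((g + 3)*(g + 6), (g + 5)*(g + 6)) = g + 6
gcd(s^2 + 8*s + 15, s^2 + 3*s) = s + 3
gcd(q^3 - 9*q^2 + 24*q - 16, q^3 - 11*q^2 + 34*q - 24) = q^2 - 5*q + 4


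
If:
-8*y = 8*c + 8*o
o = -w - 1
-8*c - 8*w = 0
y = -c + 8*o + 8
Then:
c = 1/9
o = -8/9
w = -1/9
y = 7/9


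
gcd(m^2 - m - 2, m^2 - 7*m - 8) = m + 1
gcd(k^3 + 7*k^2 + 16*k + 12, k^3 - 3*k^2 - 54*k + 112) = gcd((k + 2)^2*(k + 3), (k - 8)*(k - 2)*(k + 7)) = 1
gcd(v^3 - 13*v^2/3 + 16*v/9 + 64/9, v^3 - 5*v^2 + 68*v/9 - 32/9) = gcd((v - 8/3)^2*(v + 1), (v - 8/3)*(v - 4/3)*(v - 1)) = v - 8/3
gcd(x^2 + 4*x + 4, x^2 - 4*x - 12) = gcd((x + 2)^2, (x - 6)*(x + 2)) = x + 2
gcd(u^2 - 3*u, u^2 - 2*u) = u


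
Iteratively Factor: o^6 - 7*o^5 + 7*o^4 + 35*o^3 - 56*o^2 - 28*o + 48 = (o - 2)*(o^5 - 5*o^4 - 3*o^3 + 29*o^2 + 2*o - 24) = (o - 2)*(o - 1)*(o^4 - 4*o^3 - 7*o^2 + 22*o + 24) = (o - 4)*(o - 2)*(o - 1)*(o^3 - 7*o - 6) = (o - 4)*(o - 2)*(o - 1)*(o + 2)*(o^2 - 2*o - 3) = (o - 4)*(o - 3)*(o - 2)*(o - 1)*(o + 2)*(o + 1)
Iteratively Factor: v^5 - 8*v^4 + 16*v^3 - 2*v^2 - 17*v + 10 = (v - 2)*(v^4 - 6*v^3 + 4*v^2 + 6*v - 5) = (v - 5)*(v - 2)*(v^3 - v^2 - v + 1) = (v - 5)*(v - 2)*(v - 1)*(v^2 - 1) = (v - 5)*(v - 2)*(v - 1)^2*(v + 1)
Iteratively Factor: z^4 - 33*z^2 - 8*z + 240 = (z - 5)*(z^3 + 5*z^2 - 8*z - 48) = (z - 5)*(z - 3)*(z^2 + 8*z + 16) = (z - 5)*(z - 3)*(z + 4)*(z + 4)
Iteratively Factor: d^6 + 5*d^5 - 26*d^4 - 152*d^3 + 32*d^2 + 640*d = (d)*(d^5 + 5*d^4 - 26*d^3 - 152*d^2 + 32*d + 640) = d*(d - 5)*(d^4 + 10*d^3 + 24*d^2 - 32*d - 128) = d*(d - 5)*(d + 4)*(d^3 + 6*d^2 - 32) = d*(d - 5)*(d - 2)*(d + 4)*(d^2 + 8*d + 16) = d*(d - 5)*(d - 2)*(d + 4)^2*(d + 4)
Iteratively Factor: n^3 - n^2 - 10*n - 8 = (n - 4)*(n^2 + 3*n + 2) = (n - 4)*(n + 1)*(n + 2)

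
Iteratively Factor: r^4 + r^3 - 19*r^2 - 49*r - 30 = (r - 5)*(r^3 + 6*r^2 + 11*r + 6) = (r - 5)*(r + 3)*(r^2 + 3*r + 2) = (r - 5)*(r + 2)*(r + 3)*(r + 1)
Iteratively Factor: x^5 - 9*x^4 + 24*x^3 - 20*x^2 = (x - 2)*(x^4 - 7*x^3 + 10*x^2) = (x - 2)^2*(x^3 - 5*x^2) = x*(x - 2)^2*(x^2 - 5*x) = x*(x - 5)*(x - 2)^2*(x)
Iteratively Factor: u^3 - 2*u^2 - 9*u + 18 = (u + 3)*(u^2 - 5*u + 6) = (u - 2)*(u + 3)*(u - 3)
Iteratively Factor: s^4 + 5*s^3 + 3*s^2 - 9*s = (s + 3)*(s^3 + 2*s^2 - 3*s) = (s + 3)^2*(s^2 - s) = s*(s + 3)^2*(s - 1)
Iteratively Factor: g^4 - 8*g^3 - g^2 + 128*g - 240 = (g + 4)*(g^3 - 12*g^2 + 47*g - 60) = (g - 4)*(g + 4)*(g^2 - 8*g + 15) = (g - 4)*(g - 3)*(g + 4)*(g - 5)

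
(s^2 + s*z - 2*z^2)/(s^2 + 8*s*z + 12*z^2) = (s - z)/(s + 6*z)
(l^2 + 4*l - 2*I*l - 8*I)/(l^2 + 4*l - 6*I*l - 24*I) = (l - 2*I)/(l - 6*I)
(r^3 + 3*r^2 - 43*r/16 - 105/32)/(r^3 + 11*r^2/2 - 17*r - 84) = (r^2 - r/2 - 15/16)/(r^2 + 2*r - 24)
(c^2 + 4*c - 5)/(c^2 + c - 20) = (c - 1)/(c - 4)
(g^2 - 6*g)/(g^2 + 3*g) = (g - 6)/(g + 3)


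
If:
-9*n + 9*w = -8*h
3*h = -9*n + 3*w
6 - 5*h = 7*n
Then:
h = -108/29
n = 102/29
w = 198/29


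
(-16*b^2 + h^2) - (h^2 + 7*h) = -16*b^2 - 7*h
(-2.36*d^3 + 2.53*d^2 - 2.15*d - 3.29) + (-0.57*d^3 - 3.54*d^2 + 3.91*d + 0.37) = -2.93*d^3 - 1.01*d^2 + 1.76*d - 2.92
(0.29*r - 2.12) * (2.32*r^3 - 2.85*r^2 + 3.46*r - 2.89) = 0.6728*r^4 - 5.7449*r^3 + 7.0454*r^2 - 8.1733*r + 6.1268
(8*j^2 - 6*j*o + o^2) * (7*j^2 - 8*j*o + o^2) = 56*j^4 - 106*j^3*o + 63*j^2*o^2 - 14*j*o^3 + o^4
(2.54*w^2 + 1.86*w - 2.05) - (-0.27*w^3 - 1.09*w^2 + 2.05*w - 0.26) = 0.27*w^3 + 3.63*w^2 - 0.19*w - 1.79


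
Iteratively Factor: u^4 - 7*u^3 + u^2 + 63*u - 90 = (u + 3)*(u^3 - 10*u^2 + 31*u - 30) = (u - 3)*(u + 3)*(u^2 - 7*u + 10) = (u - 5)*(u - 3)*(u + 3)*(u - 2)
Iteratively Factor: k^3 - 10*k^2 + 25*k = (k)*(k^2 - 10*k + 25) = k*(k - 5)*(k - 5)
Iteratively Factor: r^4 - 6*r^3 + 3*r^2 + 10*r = (r + 1)*(r^3 - 7*r^2 + 10*r) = (r - 2)*(r + 1)*(r^2 - 5*r) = (r - 5)*(r - 2)*(r + 1)*(r)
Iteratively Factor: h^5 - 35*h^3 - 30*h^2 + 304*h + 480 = (h + 4)*(h^4 - 4*h^3 - 19*h^2 + 46*h + 120) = (h - 5)*(h + 4)*(h^3 + h^2 - 14*h - 24) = (h - 5)*(h + 2)*(h + 4)*(h^2 - h - 12) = (h - 5)*(h - 4)*(h + 2)*(h + 4)*(h + 3)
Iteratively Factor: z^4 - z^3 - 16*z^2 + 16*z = (z - 1)*(z^3 - 16*z) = (z - 4)*(z - 1)*(z^2 + 4*z) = z*(z - 4)*(z - 1)*(z + 4)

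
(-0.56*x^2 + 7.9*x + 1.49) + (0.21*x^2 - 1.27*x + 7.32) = -0.35*x^2 + 6.63*x + 8.81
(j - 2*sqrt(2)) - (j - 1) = 1 - 2*sqrt(2)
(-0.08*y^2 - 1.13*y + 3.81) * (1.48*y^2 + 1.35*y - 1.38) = -0.1184*y^4 - 1.7804*y^3 + 4.2237*y^2 + 6.7029*y - 5.2578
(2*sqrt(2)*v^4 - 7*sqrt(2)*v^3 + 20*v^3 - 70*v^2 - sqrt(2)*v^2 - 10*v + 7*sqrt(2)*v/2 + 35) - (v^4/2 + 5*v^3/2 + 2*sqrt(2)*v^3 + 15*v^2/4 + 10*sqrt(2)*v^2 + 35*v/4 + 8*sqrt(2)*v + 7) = -v^4/2 + 2*sqrt(2)*v^4 - 9*sqrt(2)*v^3 + 35*v^3/2 - 295*v^2/4 - 11*sqrt(2)*v^2 - 75*v/4 - 9*sqrt(2)*v/2 + 28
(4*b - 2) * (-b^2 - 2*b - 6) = -4*b^3 - 6*b^2 - 20*b + 12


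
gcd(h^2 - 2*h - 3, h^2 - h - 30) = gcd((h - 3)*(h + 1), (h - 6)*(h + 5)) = 1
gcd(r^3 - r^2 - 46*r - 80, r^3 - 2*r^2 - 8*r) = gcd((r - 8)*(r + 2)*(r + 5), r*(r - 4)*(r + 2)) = r + 2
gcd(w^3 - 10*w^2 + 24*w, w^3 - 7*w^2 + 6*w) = w^2 - 6*w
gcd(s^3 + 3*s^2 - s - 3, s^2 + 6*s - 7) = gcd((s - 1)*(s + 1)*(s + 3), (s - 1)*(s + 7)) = s - 1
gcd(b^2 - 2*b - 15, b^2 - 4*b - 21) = b + 3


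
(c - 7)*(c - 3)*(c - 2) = c^3 - 12*c^2 + 41*c - 42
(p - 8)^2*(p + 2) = p^3 - 14*p^2 + 32*p + 128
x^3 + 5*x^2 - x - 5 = (x - 1)*(x + 1)*(x + 5)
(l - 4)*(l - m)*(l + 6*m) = l^3 + 5*l^2*m - 4*l^2 - 6*l*m^2 - 20*l*m + 24*m^2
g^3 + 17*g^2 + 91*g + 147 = (g + 3)*(g + 7)^2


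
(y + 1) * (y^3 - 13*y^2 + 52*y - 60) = y^4 - 12*y^3 + 39*y^2 - 8*y - 60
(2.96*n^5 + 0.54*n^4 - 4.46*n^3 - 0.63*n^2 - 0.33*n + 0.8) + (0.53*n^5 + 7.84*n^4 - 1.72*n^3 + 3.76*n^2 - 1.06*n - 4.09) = 3.49*n^5 + 8.38*n^4 - 6.18*n^3 + 3.13*n^2 - 1.39*n - 3.29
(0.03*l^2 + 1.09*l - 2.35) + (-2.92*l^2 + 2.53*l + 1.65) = -2.89*l^2 + 3.62*l - 0.7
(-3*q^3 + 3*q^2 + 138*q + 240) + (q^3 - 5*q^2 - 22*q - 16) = -2*q^3 - 2*q^2 + 116*q + 224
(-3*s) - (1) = -3*s - 1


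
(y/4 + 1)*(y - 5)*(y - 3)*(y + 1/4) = y^4/4 - 15*y^3/16 - 9*y^2/2 + 223*y/16 + 15/4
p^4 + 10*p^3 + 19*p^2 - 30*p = p*(p - 1)*(p + 5)*(p + 6)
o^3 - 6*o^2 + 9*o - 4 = (o - 4)*(o - 1)^2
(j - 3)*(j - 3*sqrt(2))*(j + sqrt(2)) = j^3 - 3*j^2 - 2*sqrt(2)*j^2 - 6*j + 6*sqrt(2)*j + 18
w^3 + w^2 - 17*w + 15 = (w - 3)*(w - 1)*(w + 5)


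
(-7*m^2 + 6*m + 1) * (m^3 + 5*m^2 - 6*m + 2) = -7*m^5 - 29*m^4 + 73*m^3 - 45*m^2 + 6*m + 2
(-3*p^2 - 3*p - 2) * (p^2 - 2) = -3*p^4 - 3*p^3 + 4*p^2 + 6*p + 4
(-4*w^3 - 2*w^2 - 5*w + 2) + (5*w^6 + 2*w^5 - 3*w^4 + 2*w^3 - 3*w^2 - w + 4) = 5*w^6 + 2*w^5 - 3*w^4 - 2*w^3 - 5*w^2 - 6*w + 6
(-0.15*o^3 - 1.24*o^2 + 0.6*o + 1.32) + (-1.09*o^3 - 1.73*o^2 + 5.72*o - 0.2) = -1.24*o^3 - 2.97*o^2 + 6.32*o + 1.12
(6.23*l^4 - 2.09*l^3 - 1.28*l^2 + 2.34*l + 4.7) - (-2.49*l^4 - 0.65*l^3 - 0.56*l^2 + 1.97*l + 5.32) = 8.72*l^4 - 1.44*l^3 - 0.72*l^2 + 0.37*l - 0.62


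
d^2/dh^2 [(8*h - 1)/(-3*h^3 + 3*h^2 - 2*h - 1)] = 2*(-216*h^5 + 270*h^4 - 96*h^3 + 189*h^2 - 99*h + 23)/(27*h^9 - 81*h^8 + 135*h^7 - 108*h^6 + 36*h^5 + 27*h^4 - 19*h^3 + 3*h^2 + 6*h + 1)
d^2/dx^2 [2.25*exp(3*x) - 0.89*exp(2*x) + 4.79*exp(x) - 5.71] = (20.25*exp(2*x) - 3.56*exp(x) + 4.79)*exp(x)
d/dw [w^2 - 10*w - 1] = 2*w - 10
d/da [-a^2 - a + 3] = -2*a - 1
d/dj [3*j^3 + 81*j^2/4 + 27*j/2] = 9*j^2 + 81*j/2 + 27/2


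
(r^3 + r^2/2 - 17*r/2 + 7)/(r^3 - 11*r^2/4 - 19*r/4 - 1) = 2*(-2*r^3 - r^2 + 17*r - 14)/(-4*r^3 + 11*r^2 + 19*r + 4)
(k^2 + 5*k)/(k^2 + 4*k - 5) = k/(k - 1)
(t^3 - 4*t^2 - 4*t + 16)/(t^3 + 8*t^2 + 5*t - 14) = (t^2 - 6*t + 8)/(t^2 + 6*t - 7)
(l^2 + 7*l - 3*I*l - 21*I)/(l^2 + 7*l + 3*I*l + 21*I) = (l - 3*I)/(l + 3*I)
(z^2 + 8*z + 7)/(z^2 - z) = (z^2 + 8*z + 7)/(z*(z - 1))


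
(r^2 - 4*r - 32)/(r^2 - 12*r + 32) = (r + 4)/(r - 4)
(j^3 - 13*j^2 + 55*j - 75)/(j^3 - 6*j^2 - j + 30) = (j - 5)/(j + 2)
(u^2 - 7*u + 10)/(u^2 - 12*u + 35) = (u - 2)/(u - 7)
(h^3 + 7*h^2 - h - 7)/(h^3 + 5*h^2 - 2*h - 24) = (h^3 + 7*h^2 - h - 7)/(h^3 + 5*h^2 - 2*h - 24)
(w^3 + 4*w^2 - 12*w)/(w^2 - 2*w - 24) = w*(-w^2 - 4*w + 12)/(-w^2 + 2*w + 24)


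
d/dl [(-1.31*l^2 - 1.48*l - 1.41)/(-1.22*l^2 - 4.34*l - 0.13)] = (3.8798*l^2 - 3.0998*l - 5.927)/(1.4884*l^4 + 10.5896*l^3 + 19.1528*l^2 + 1.1284*l + 0.0169)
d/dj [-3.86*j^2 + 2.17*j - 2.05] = 2.17 - 7.72*j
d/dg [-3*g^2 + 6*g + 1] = 6 - 6*g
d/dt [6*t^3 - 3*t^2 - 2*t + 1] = 18*t^2 - 6*t - 2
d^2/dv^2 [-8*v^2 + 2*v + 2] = -16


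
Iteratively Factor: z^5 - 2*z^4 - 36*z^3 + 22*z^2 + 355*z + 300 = (z + 3)*(z^4 - 5*z^3 - 21*z^2 + 85*z + 100) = (z + 3)*(z + 4)*(z^3 - 9*z^2 + 15*z + 25) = (z - 5)*(z + 3)*(z + 4)*(z^2 - 4*z - 5) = (z - 5)^2*(z + 3)*(z + 4)*(z + 1)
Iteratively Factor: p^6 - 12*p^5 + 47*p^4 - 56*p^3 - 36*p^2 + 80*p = (p - 4)*(p^5 - 8*p^4 + 15*p^3 + 4*p^2 - 20*p) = (p - 4)*(p + 1)*(p^4 - 9*p^3 + 24*p^2 - 20*p) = (p - 4)*(p - 2)*(p + 1)*(p^3 - 7*p^2 + 10*p) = (p - 5)*(p - 4)*(p - 2)*(p + 1)*(p^2 - 2*p) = p*(p - 5)*(p - 4)*(p - 2)*(p + 1)*(p - 2)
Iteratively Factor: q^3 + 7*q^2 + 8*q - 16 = (q - 1)*(q^2 + 8*q + 16) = (q - 1)*(q + 4)*(q + 4)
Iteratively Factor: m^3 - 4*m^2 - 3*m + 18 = (m + 2)*(m^2 - 6*m + 9) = (m - 3)*(m + 2)*(m - 3)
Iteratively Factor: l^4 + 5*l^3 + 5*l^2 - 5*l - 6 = (l + 2)*(l^3 + 3*l^2 - l - 3) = (l + 1)*(l + 2)*(l^2 + 2*l - 3) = (l - 1)*(l + 1)*(l + 2)*(l + 3)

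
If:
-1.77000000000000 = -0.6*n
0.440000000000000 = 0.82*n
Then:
No Solution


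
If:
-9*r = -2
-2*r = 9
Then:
No Solution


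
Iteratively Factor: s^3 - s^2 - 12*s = (s - 4)*(s^2 + 3*s) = (s - 4)*(s + 3)*(s)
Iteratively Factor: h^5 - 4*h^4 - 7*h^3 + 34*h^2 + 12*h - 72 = (h + 2)*(h^4 - 6*h^3 + 5*h^2 + 24*h - 36) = (h + 2)^2*(h^3 - 8*h^2 + 21*h - 18) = (h - 3)*(h + 2)^2*(h^2 - 5*h + 6) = (h - 3)*(h - 2)*(h + 2)^2*(h - 3)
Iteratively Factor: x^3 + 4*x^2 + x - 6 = (x - 1)*(x^2 + 5*x + 6) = (x - 1)*(x + 2)*(x + 3)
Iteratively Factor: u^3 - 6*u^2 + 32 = (u - 4)*(u^2 - 2*u - 8) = (u - 4)^2*(u + 2)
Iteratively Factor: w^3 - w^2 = (w)*(w^2 - w) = w*(w - 1)*(w)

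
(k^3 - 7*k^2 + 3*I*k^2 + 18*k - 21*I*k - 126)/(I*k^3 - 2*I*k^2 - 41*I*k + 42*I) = (-I*k^2 + 3*k - 18*I)/(k^2 + 5*k - 6)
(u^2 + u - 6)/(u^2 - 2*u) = (u + 3)/u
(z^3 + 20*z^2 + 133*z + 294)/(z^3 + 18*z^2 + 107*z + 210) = (z + 7)/(z + 5)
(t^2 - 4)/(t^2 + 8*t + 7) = (t^2 - 4)/(t^2 + 8*t + 7)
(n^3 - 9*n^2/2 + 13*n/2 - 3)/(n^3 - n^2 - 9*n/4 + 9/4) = 2*(n - 2)/(2*n + 3)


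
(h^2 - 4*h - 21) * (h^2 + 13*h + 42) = h^4 + 9*h^3 - 31*h^2 - 441*h - 882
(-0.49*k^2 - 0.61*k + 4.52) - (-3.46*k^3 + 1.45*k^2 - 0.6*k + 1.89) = 3.46*k^3 - 1.94*k^2 - 0.01*k + 2.63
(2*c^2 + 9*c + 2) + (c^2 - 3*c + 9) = 3*c^2 + 6*c + 11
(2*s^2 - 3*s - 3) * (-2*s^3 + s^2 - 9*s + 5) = -4*s^5 + 8*s^4 - 15*s^3 + 34*s^2 + 12*s - 15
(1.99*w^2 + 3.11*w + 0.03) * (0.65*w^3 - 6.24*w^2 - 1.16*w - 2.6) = 1.2935*w^5 - 10.3961*w^4 - 21.6953*w^3 - 8.9688*w^2 - 8.1208*w - 0.078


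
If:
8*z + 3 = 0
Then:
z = -3/8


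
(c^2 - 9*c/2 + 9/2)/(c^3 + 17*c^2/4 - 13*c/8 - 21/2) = 4*(c - 3)/(4*c^2 + 23*c + 28)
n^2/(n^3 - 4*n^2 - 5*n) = n/(n^2 - 4*n - 5)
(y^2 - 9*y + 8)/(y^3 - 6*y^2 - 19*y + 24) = 1/(y + 3)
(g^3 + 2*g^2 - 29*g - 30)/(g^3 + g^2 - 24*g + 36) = (g^2 - 4*g - 5)/(g^2 - 5*g + 6)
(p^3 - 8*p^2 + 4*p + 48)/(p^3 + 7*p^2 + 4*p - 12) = (p^2 - 10*p + 24)/(p^2 + 5*p - 6)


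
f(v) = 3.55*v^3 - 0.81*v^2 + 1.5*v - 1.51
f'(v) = 10.65*v^2 - 1.62*v + 1.5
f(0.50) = -0.52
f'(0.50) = 3.35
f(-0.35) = -2.29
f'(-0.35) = 3.37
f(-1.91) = -32.07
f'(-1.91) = 43.45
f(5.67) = 628.06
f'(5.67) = 334.70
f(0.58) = -0.22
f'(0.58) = 4.14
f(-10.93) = -4750.09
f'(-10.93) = 1291.51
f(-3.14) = -124.11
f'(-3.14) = 111.59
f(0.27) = -1.09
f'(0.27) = 1.84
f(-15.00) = -12187.51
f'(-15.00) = 2422.05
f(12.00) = 6034.25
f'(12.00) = 1515.66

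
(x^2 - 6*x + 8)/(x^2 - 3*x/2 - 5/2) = 2*(-x^2 + 6*x - 8)/(-2*x^2 + 3*x + 5)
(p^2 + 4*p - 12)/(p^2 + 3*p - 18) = (p - 2)/(p - 3)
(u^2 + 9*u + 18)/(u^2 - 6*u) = (u^2 + 9*u + 18)/(u*(u - 6))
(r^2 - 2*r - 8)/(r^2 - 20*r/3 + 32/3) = 3*(r + 2)/(3*r - 8)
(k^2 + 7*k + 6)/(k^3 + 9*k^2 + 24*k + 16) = (k + 6)/(k^2 + 8*k + 16)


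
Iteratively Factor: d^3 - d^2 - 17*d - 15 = (d - 5)*(d^2 + 4*d + 3) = (d - 5)*(d + 3)*(d + 1)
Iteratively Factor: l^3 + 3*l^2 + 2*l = (l + 1)*(l^2 + 2*l) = (l + 1)*(l + 2)*(l)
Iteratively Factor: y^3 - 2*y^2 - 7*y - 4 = (y + 1)*(y^2 - 3*y - 4) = (y - 4)*(y + 1)*(y + 1)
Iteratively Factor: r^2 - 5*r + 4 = (r - 1)*(r - 4)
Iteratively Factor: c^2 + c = (c)*(c + 1)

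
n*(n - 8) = n^2 - 8*n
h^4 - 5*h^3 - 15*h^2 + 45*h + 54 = (h - 6)*(h - 3)*(h + 1)*(h + 3)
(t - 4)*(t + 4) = t^2 - 16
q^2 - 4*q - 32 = (q - 8)*(q + 4)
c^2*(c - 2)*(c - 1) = c^4 - 3*c^3 + 2*c^2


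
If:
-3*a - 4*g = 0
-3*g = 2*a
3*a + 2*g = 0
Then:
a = 0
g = 0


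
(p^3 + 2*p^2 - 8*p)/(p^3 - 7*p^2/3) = 3*(p^2 + 2*p - 8)/(p*(3*p - 7))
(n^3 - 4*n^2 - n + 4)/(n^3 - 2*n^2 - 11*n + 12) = (n + 1)/(n + 3)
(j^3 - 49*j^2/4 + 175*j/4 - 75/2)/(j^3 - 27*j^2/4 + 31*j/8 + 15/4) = 2*(j - 5)/(2*j + 1)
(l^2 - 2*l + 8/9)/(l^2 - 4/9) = (3*l - 4)/(3*l + 2)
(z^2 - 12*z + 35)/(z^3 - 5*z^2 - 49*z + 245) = 1/(z + 7)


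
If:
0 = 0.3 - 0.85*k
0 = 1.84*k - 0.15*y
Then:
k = 0.35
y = 4.33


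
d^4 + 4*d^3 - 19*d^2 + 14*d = d*(d - 2)*(d - 1)*(d + 7)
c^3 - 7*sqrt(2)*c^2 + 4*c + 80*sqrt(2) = (c - 5*sqrt(2))*(c - 4*sqrt(2))*(c + 2*sqrt(2))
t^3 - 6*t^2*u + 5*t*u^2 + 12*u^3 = (t - 4*u)*(t - 3*u)*(t + u)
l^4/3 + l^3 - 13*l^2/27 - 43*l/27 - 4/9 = (l/3 + 1)*(l - 4/3)*(l + 1/3)*(l + 1)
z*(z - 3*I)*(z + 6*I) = z^3 + 3*I*z^2 + 18*z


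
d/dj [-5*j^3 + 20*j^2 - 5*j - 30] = -15*j^2 + 40*j - 5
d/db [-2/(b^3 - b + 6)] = 2*(3*b^2 - 1)/(b^3 - b + 6)^2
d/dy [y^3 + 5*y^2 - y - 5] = 3*y^2 + 10*y - 1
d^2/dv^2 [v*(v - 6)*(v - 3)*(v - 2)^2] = 20*v^3 - 156*v^2 + 348*v - 216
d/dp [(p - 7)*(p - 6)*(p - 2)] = 3*p^2 - 30*p + 68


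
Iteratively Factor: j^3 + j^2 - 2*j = (j - 1)*(j^2 + 2*j) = j*(j - 1)*(j + 2)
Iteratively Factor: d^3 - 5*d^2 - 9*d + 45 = (d + 3)*(d^2 - 8*d + 15) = (d - 3)*(d + 3)*(d - 5)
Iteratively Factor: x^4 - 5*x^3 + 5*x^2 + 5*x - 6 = (x - 3)*(x^3 - 2*x^2 - x + 2) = (x - 3)*(x - 1)*(x^2 - x - 2) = (x - 3)*(x - 1)*(x + 1)*(x - 2)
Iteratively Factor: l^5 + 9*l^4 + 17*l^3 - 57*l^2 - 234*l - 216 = (l + 2)*(l^4 + 7*l^3 + 3*l^2 - 63*l - 108) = (l + 2)*(l + 4)*(l^3 + 3*l^2 - 9*l - 27) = (l - 3)*(l + 2)*(l + 4)*(l^2 + 6*l + 9) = (l - 3)*(l + 2)*(l + 3)*(l + 4)*(l + 3)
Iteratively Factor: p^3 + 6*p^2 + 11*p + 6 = (p + 3)*(p^2 + 3*p + 2) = (p + 1)*(p + 3)*(p + 2)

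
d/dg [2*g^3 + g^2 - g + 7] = 6*g^2 + 2*g - 1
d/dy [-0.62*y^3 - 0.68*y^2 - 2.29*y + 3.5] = -1.86*y^2 - 1.36*y - 2.29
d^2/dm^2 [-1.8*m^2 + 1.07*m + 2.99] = -3.60000000000000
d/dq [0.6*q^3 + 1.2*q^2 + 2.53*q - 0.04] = 1.8*q^2 + 2.4*q + 2.53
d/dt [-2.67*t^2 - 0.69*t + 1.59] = -5.34*t - 0.69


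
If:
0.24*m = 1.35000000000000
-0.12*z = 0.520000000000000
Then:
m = 5.62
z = -4.33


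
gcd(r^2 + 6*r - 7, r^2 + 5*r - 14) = r + 7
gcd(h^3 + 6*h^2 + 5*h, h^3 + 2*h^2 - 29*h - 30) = h + 1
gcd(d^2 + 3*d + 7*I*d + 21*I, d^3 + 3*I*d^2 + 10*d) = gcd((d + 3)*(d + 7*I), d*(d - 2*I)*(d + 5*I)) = 1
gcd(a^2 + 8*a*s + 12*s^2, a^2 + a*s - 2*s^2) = a + 2*s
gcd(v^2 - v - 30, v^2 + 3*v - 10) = v + 5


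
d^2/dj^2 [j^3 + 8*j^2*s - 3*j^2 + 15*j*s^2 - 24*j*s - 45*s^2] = 6*j + 16*s - 6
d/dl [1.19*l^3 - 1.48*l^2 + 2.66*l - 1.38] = 3.57*l^2 - 2.96*l + 2.66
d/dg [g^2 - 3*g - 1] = 2*g - 3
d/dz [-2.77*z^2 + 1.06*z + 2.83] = 1.06 - 5.54*z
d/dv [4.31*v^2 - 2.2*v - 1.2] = 8.62*v - 2.2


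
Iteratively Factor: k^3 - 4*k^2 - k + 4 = (k - 4)*(k^2 - 1) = (k - 4)*(k + 1)*(k - 1)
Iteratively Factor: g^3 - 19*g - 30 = (g + 2)*(g^2 - 2*g - 15) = (g - 5)*(g + 2)*(g + 3)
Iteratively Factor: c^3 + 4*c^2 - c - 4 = (c + 4)*(c^2 - 1) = (c + 1)*(c + 4)*(c - 1)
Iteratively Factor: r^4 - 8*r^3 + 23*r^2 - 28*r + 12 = (r - 1)*(r^3 - 7*r^2 + 16*r - 12) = (r - 3)*(r - 1)*(r^2 - 4*r + 4) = (r - 3)*(r - 2)*(r - 1)*(r - 2)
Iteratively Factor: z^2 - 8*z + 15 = (z - 5)*(z - 3)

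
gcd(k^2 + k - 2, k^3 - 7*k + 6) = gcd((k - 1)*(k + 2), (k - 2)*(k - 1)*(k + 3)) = k - 1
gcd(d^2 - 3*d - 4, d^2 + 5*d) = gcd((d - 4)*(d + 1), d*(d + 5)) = 1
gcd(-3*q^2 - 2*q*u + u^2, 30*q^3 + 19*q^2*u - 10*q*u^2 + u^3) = q + u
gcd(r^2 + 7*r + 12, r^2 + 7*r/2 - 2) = r + 4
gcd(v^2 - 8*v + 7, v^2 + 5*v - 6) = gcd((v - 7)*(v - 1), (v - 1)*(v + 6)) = v - 1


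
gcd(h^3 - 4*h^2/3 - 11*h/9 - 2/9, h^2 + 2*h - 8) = h - 2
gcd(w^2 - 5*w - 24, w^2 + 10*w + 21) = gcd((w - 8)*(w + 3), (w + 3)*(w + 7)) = w + 3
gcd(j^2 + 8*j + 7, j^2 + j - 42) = j + 7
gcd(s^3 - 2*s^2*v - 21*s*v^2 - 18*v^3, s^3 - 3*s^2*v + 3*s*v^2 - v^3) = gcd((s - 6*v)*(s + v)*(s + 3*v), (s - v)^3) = 1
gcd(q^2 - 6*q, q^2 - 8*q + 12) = q - 6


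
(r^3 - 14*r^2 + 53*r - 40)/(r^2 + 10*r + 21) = (r^3 - 14*r^2 + 53*r - 40)/(r^2 + 10*r + 21)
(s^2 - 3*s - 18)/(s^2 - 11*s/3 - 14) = 3*(s + 3)/(3*s + 7)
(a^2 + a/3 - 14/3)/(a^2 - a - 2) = (a + 7/3)/(a + 1)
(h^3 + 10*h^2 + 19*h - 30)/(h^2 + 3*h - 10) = (h^2 + 5*h - 6)/(h - 2)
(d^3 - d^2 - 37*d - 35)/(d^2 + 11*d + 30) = (d^2 - 6*d - 7)/(d + 6)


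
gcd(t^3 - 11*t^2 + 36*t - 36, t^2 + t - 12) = t - 3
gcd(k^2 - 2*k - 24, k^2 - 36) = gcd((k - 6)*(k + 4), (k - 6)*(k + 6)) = k - 6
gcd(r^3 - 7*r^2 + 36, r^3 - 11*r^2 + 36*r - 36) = r^2 - 9*r + 18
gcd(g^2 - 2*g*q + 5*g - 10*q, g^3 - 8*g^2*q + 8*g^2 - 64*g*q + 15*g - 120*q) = g + 5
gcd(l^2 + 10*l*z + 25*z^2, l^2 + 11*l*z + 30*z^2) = l + 5*z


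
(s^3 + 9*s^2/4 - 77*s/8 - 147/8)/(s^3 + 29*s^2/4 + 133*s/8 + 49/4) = (s - 3)/(s + 2)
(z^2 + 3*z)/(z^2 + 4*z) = (z + 3)/(z + 4)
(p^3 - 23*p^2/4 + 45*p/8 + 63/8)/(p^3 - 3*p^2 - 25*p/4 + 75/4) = (8*p^2 - 22*p - 21)/(2*(4*p^2 - 25))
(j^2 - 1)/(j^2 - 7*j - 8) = (j - 1)/(j - 8)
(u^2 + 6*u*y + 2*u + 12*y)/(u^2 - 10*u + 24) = (u^2 + 6*u*y + 2*u + 12*y)/(u^2 - 10*u + 24)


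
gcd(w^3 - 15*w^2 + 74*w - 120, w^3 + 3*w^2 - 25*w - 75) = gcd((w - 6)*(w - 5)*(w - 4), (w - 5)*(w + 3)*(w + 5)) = w - 5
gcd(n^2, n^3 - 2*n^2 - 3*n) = n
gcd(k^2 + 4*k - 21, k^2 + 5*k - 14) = k + 7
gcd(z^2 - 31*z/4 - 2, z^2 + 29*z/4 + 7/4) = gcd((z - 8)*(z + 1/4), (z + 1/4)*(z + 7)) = z + 1/4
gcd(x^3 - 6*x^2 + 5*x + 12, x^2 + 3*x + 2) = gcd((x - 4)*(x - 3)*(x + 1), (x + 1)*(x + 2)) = x + 1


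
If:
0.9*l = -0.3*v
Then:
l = -0.333333333333333*v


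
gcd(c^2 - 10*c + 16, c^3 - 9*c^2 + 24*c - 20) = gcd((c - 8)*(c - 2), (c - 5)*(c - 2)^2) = c - 2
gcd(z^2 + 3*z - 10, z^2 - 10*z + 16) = z - 2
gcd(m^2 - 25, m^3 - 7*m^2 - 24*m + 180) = m + 5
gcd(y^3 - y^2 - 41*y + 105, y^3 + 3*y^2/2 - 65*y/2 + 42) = y + 7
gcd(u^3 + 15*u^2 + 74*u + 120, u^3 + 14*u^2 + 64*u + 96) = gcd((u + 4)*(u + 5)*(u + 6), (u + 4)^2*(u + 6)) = u^2 + 10*u + 24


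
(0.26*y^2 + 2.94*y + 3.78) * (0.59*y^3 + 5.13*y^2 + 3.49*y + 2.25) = 0.1534*y^5 + 3.0684*y^4 + 18.2198*y^3 + 30.237*y^2 + 19.8072*y + 8.505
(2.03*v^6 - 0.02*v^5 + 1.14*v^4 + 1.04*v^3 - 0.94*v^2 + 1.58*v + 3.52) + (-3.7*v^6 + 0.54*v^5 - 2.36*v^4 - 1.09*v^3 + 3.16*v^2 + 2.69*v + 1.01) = -1.67*v^6 + 0.52*v^5 - 1.22*v^4 - 0.05*v^3 + 2.22*v^2 + 4.27*v + 4.53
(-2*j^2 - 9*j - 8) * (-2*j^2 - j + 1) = 4*j^4 + 20*j^3 + 23*j^2 - j - 8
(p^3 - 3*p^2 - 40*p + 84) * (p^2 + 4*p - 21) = p^5 + p^4 - 73*p^3 - 13*p^2 + 1176*p - 1764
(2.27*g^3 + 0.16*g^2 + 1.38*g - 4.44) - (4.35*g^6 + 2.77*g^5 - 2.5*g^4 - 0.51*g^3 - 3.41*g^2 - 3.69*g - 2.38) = -4.35*g^6 - 2.77*g^5 + 2.5*g^4 + 2.78*g^3 + 3.57*g^2 + 5.07*g - 2.06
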